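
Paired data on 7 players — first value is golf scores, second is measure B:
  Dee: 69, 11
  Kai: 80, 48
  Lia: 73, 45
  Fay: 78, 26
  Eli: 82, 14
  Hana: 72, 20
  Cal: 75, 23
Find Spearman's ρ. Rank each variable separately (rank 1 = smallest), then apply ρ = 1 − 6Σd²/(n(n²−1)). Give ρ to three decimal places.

0.357

Ranks of variable 1: 1, 6, 3, 5, 7, 2, 4
Ranks of variable 2: 1, 7, 6, 5, 2, 3, 4
d = r₁ − r₂: 0, -1, -3, 0, 5, -1, 0
d²: 0, 1, 9, 0, 25, 1, 0; Σd² = 36
ρ = 1 − 6·36/(7·48) = 1 − 216/336 = 0.357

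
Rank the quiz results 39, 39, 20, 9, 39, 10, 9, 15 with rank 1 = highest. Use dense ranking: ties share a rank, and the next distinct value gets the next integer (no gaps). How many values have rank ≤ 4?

6

Sorted (descending): 39, 39, 39, 20, 15, 10, 9, 9
The 3 values of 39 share dense rank 1.
The 2 values of 9 share dense rank 5.
Remaining distinct values take the next consecutive integers.
Ranks ≤ 4: {1, 1, 1, 2, 3, 4} → 6 values.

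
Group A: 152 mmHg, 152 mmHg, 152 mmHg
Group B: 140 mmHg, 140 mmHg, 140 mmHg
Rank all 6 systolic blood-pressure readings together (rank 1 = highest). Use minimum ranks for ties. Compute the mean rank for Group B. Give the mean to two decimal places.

Sorted (descending): 152, 152, 152, 140, 140, 140
The 3 values of 152 occupy positions 1–3 → each gets rank 1.
The 3 values of 140 occupy positions 4–6 → each gets rank 4.
Group B values → pooled ranks: 140→4, 140→4, 140→4
Mean rank = (4 + 4 + 4) / 3 = 4.00

4.00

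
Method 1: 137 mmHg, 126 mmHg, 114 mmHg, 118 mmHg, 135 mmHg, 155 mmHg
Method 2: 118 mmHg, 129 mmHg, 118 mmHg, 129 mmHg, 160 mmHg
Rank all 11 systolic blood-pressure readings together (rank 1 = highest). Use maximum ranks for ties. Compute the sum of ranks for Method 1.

Sorted (descending): 160, 155, 137, 135, 129, 129, 126, 118, 118, 118, 114
The 2 values of 129 occupy positions 5–6 → each gets rank 6.
The 3 values of 118 occupy positions 8–10 → each gets rank 10.
Method 1 values → pooled ranks: 137→3, 126→7, 114→11, 118→10, 135→4, 155→2
Rank sum = 3 + 7 + 11 + 10 + 4 + 2 = 37

37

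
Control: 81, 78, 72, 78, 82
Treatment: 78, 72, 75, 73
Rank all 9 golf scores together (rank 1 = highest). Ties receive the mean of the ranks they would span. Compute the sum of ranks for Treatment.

25.5

Sorted (descending): 82, 81, 78, 78, 78, 75, 73, 72, 72
The 3 values of 78 occupy positions 3–5 → average rank 4.
The 2 values of 72 occupy positions 8–9 → average rank (8+9)/2 = 8.5.
Treatment values → pooled ranks: 78→4, 72→8.5, 75→6, 73→7
Rank sum = 4 + 8.5 + 6 + 7 = 25.5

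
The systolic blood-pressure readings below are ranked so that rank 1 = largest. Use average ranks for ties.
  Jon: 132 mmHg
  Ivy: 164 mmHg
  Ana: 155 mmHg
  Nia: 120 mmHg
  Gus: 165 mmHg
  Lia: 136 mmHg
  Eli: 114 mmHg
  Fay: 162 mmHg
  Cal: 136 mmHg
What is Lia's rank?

5.5

Sorted (descending): 165, 164, 162, 155, 136, 136, 132, 120, 114
The 2 values of 136 occupy positions 5–6 → average rank (5+6)/2 = 5.5.
Lia has value 136 mmHg → rank 5.5.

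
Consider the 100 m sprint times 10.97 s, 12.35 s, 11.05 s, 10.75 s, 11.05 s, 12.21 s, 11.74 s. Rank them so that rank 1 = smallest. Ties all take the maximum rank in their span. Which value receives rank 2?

10.97

Sorted (ascending): 10.75, 10.97, 11.05, 11.05, 11.74, 12.21, 12.35
The 2 values of 11.05 occupy positions 3–4 → each gets rank 4.
Rank 2 → value 10.97.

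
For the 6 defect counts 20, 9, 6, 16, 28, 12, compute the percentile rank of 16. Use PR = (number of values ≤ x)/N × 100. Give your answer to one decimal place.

N = 6.
Strictly below 16: 3. Equal to 16: 1.
PR = 4/6 × 100 = 66.7

66.7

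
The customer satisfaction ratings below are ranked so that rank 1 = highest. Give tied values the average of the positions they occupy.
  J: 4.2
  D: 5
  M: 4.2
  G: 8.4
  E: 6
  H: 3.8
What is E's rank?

Sorted (descending): 8.4, 6, 5, 4.2, 4.2, 3.8
The 2 values of 4.2 occupy positions 4–5 → average rank (4+5)/2 = 4.5.
E has value 6 → rank 2.

2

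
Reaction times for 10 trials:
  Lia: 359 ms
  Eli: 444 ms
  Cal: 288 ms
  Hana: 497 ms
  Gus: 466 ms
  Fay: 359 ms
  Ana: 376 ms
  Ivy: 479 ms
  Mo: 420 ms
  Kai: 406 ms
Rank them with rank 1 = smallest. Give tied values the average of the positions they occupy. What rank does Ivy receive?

Sorted (ascending): 288, 359, 359, 376, 406, 420, 444, 466, 479, 497
The 2 values of 359 occupy positions 2–3 → average rank (2+3)/2 = 2.5.
Ivy has value 479 ms → rank 9.

9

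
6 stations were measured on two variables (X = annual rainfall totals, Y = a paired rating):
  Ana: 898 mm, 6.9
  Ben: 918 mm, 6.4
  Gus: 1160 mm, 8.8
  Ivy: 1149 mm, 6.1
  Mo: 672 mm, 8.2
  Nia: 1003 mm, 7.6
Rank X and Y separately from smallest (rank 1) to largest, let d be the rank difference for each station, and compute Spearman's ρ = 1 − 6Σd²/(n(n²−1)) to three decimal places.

0.029

Ranks of variable 1: 2, 3, 6, 5, 1, 4
Ranks of variable 2: 3, 2, 6, 1, 5, 4
d = r₁ − r₂: -1, 1, 0, 4, -4, 0
d²: 1, 1, 0, 16, 16, 0; Σd² = 34
ρ = 1 − 6·34/(6·35) = 1 − 204/210 = 0.029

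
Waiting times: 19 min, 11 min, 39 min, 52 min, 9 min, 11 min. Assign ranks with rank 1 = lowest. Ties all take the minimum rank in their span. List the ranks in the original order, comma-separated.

4, 2, 5, 6, 1, 2

Sorted (ascending): 9, 11, 11, 19, 39, 52
The 2 values of 11 occupy positions 2–3 → each gets rank 2.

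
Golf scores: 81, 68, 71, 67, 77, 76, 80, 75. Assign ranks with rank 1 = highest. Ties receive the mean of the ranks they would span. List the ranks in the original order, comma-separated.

Sorted (descending): 81, 80, 77, 76, 75, 71, 68, 67
No ties — each value takes its position as its rank.

1, 7, 6, 8, 3, 4, 2, 5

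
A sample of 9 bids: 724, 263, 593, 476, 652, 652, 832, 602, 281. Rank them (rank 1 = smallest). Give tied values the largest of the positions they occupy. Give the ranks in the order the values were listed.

8, 1, 4, 3, 7, 7, 9, 5, 2

Sorted (ascending): 263, 281, 476, 593, 602, 652, 652, 724, 832
The 2 values of 652 occupy positions 6–7 → each gets rank 7.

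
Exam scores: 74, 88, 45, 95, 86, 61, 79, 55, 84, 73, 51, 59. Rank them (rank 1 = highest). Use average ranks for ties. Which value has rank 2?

88

Sorted (descending): 95, 88, 86, 84, 79, 74, 73, 61, 59, 55, 51, 45
No ties — each value takes its position as its rank.
Rank 2 → value 88.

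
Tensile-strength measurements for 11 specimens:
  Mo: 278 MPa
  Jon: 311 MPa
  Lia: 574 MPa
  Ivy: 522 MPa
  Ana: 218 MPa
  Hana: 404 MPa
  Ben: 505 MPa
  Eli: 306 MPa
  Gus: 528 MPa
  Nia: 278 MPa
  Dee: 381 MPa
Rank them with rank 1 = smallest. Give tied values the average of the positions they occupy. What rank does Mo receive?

2.5

Sorted (ascending): 218, 278, 278, 306, 311, 381, 404, 505, 522, 528, 574
The 2 values of 278 occupy positions 2–3 → average rank (2+3)/2 = 2.5.
Mo has value 278 MPa → rank 2.5.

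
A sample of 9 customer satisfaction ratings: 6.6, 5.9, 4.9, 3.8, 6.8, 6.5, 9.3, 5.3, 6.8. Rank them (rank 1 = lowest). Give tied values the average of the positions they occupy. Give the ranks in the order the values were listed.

Sorted (ascending): 3.8, 4.9, 5.3, 5.9, 6.5, 6.6, 6.8, 6.8, 9.3
The 2 values of 6.8 occupy positions 7–8 → average rank (7+8)/2 = 7.5.

6, 4, 2, 1, 7.5, 5, 9, 3, 7.5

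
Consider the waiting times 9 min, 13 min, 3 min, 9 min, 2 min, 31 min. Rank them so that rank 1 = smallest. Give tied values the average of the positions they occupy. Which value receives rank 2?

3

Sorted (ascending): 2, 3, 9, 9, 13, 31
The 2 values of 9 occupy positions 3–4 → average rank (3+4)/2 = 3.5.
Rank 2 → value 3.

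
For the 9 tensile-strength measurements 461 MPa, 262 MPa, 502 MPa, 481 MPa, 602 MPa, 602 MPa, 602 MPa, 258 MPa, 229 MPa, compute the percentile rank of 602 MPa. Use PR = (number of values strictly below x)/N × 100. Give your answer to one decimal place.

N = 9.
Strictly below 602: 6. Equal to 602: 3.
PR = 6/9 × 100 = 66.7

66.7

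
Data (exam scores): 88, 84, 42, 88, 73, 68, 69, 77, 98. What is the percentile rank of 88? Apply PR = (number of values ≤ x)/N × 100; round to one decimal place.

N = 9.
Strictly below 88: 6. Equal to 88: 2.
PR = 8/9 × 100 = 88.9

88.9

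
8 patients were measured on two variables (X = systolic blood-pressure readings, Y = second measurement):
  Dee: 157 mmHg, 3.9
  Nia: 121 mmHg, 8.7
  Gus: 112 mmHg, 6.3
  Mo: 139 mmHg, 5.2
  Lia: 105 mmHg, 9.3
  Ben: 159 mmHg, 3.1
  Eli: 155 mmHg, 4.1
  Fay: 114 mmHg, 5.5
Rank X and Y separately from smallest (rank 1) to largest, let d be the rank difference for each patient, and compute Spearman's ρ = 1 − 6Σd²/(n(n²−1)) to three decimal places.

-0.929

Ranks of variable 1: 7, 4, 2, 5, 1, 8, 6, 3
Ranks of variable 2: 2, 7, 6, 4, 8, 1, 3, 5
d = r₁ − r₂: 5, -3, -4, 1, -7, 7, 3, -2
d²: 25, 9, 16, 1, 49, 49, 9, 4; Σd² = 162
ρ = 1 − 6·162/(8·63) = 1 − 972/504 = -0.929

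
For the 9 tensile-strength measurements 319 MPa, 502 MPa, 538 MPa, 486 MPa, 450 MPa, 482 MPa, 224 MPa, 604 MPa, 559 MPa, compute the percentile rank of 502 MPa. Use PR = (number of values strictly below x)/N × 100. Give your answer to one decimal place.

55.6

N = 9.
Strictly below 502: 5. Equal to 502: 1.
PR = 5/9 × 100 = 55.6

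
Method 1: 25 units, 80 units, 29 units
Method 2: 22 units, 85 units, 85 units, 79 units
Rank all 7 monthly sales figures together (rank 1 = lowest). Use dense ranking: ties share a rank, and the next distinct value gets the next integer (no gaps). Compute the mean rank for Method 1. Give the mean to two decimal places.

3.33

Sorted (ascending): 22, 25, 29, 79, 80, 85, 85
The 2 values of 85 share dense rank 6.
Remaining distinct values take the next consecutive integers.
Method 1 values → pooled ranks: 25→2, 80→5, 29→3
Mean rank = (2 + 5 + 3) / 3 = 3.33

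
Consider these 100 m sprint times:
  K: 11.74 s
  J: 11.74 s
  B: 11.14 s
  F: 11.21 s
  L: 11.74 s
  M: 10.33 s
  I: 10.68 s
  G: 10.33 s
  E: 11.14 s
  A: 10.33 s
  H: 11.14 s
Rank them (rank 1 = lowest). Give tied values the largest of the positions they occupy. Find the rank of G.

Sorted (ascending): 10.33, 10.33, 10.33, 10.68, 11.14, 11.14, 11.14, 11.21, 11.74, 11.74, 11.74
The 3 values of 10.33 occupy positions 1–3 → each gets rank 3.
The 3 values of 11.14 occupy positions 5–7 → each gets rank 7.
The 3 values of 11.74 occupy positions 9–11 → each gets rank 11.
G has value 10.33 s → rank 3.

3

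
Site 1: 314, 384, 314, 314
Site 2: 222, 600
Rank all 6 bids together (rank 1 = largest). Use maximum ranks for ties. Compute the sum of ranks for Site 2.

7

Sorted (descending): 600, 384, 314, 314, 314, 222
The 3 values of 314 occupy positions 3–5 → each gets rank 5.
Site 2 values → pooled ranks: 222→6, 600→1
Rank sum = 6 + 1 = 7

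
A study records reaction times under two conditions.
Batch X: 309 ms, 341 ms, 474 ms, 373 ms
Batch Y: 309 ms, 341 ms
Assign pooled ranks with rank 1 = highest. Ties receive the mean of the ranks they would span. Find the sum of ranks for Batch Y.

Sorted (descending): 474, 373, 341, 341, 309, 309
The 2 values of 341 occupy positions 3–4 → average rank (3+4)/2 = 3.5.
The 2 values of 309 occupy positions 5–6 → average rank (5+6)/2 = 5.5.
Batch Y values → pooled ranks: 309→5.5, 341→3.5
Rank sum = 5.5 + 3.5 = 9

9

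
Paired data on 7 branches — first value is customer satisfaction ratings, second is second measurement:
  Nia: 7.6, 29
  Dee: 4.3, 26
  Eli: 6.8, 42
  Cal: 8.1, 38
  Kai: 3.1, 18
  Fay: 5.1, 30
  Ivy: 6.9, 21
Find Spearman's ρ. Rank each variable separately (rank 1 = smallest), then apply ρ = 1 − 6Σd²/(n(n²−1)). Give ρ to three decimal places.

0.500

Ranks of variable 1: 6, 2, 4, 7, 1, 3, 5
Ranks of variable 2: 4, 3, 7, 6, 1, 5, 2
d = r₁ − r₂: 2, -1, -3, 1, 0, -2, 3
d²: 4, 1, 9, 1, 0, 4, 9; Σd² = 28
ρ = 1 − 6·28/(7·48) = 1 − 168/336 = 0.500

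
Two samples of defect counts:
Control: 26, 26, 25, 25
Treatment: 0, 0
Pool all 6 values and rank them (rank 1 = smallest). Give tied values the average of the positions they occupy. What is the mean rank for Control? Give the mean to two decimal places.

Sorted (ascending): 0, 0, 25, 25, 26, 26
The 2 values of 0 occupy positions 1–2 → average rank (1+2)/2 = 1.5.
The 2 values of 25 occupy positions 3–4 → average rank (3+4)/2 = 3.5.
The 2 values of 26 occupy positions 5–6 → average rank (5+6)/2 = 5.5.
Control values → pooled ranks: 26→5.5, 26→5.5, 25→3.5, 25→3.5
Mean rank = (5.5 + 5.5 + 3.5 + 3.5) / 4 = 4.50

4.50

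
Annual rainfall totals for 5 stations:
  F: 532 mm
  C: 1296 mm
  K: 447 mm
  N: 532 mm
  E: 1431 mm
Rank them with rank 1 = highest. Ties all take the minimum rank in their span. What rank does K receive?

Sorted (descending): 1431, 1296, 532, 532, 447
The 2 values of 532 occupy positions 3–4 → each gets rank 3.
K has value 447 mm → rank 5.

5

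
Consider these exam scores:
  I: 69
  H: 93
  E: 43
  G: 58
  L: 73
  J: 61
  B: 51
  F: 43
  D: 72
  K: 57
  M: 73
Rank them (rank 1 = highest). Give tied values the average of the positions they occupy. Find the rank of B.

Sorted (descending): 93, 73, 73, 72, 69, 61, 58, 57, 51, 43, 43
The 2 values of 73 occupy positions 2–3 → average rank (2+3)/2 = 2.5.
The 2 values of 43 occupy positions 10–11 → average rank (10+11)/2 = 10.5.
B has value 51 → rank 9.

9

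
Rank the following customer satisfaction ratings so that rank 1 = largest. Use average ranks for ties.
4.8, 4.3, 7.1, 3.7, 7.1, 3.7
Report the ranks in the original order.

3, 4, 1.5, 5.5, 1.5, 5.5

Sorted (descending): 7.1, 7.1, 4.8, 4.3, 3.7, 3.7
The 2 values of 7.1 occupy positions 1–2 → average rank (1+2)/2 = 1.5.
The 2 values of 3.7 occupy positions 5–6 → average rank (5+6)/2 = 5.5.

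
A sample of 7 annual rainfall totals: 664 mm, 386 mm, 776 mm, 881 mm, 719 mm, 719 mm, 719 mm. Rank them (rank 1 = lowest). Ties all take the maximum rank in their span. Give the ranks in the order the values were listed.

2, 1, 6, 7, 5, 5, 5

Sorted (ascending): 386, 664, 719, 719, 719, 776, 881
The 3 values of 719 occupy positions 3–5 → each gets rank 5.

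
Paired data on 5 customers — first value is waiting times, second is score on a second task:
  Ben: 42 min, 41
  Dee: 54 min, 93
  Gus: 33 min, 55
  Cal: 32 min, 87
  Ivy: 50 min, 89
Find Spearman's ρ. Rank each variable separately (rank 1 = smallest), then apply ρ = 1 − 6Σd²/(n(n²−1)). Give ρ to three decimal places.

Ranks of variable 1: 3, 5, 2, 1, 4
Ranks of variable 2: 1, 5, 2, 3, 4
d = r₁ − r₂: 2, 0, 0, -2, 0
d²: 4, 0, 0, 4, 0; Σd² = 8
ρ = 1 − 6·8/(5·24) = 1 − 48/120 = 0.600

0.600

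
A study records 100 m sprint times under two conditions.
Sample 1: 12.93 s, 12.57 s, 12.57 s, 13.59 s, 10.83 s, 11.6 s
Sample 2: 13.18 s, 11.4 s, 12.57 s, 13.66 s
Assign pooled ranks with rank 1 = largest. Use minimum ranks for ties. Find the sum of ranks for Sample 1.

34

Sorted (descending): 13.66, 13.59, 13.18, 12.93, 12.57, 12.57, 12.57, 11.6, 11.4, 10.83
The 3 values of 12.57 occupy positions 5–7 → each gets rank 5.
Sample 1 values → pooled ranks: 12.93→4, 12.57→5, 12.57→5, 13.59→2, 10.83→10, 11.6→8
Rank sum = 4 + 5 + 5 + 2 + 10 + 8 = 34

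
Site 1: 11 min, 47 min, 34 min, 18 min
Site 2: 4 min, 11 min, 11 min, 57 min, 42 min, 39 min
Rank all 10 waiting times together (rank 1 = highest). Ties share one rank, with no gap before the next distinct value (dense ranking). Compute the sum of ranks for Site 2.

30

Sorted (descending): 57, 47, 42, 39, 34, 18, 11, 11, 11, 4
The 3 values of 11 share dense rank 7.
Remaining distinct values take the next consecutive integers.
Site 2 values → pooled ranks: 4→8, 11→7, 11→7, 57→1, 42→3, 39→4
Rank sum = 8 + 7 + 7 + 1 + 3 + 4 = 30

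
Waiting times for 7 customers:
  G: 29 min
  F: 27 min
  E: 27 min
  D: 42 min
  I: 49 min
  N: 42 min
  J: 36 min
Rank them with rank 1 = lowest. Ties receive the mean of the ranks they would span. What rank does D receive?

Sorted (ascending): 27, 27, 29, 36, 42, 42, 49
The 2 values of 27 occupy positions 1–2 → average rank (1+2)/2 = 1.5.
The 2 values of 42 occupy positions 5–6 → average rank (5+6)/2 = 5.5.
D has value 42 min → rank 5.5.

5.5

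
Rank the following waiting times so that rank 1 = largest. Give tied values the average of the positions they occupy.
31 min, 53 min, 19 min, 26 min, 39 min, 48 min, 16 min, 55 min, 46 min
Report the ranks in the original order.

Sorted (descending): 55, 53, 48, 46, 39, 31, 26, 19, 16
No ties — each value takes its position as its rank.

6, 2, 8, 7, 5, 3, 9, 1, 4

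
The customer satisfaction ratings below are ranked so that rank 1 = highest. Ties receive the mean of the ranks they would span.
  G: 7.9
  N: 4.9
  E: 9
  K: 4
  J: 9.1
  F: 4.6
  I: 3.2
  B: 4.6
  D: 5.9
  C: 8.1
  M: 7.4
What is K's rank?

Sorted (descending): 9.1, 9, 8.1, 7.9, 7.4, 5.9, 4.9, 4.6, 4.6, 4, 3.2
The 2 values of 4.6 occupy positions 8–9 → average rank (8+9)/2 = 8.5.
K has value 4 → rank 10.

10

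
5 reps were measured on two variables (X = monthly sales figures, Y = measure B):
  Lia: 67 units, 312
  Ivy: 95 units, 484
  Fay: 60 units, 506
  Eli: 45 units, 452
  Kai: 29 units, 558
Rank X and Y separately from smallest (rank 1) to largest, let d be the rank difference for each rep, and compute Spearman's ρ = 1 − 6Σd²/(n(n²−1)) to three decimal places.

Ranks of variable 1: 4, 5, 3, 2, 1
Ranks of variable 2: 1, 3, 4, 2, 5
d = r₁ − r₂: 3, 2, -1, 0, -4
d²: 9, 4, 1, 0, 16; Σd² = 30
ρ = 1 − 6·30/(5·24) = 1 − 180/120 = -0.500

-0.500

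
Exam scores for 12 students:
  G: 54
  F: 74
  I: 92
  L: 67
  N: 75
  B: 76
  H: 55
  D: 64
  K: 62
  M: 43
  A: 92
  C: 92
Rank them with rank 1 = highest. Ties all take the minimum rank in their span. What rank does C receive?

1

Sorted (descending): 92, 92, 92, 76, 75, 74, 67, 64, 62, 55, 54, 43
The 3 values of 92 occupy positions 1–3 → each gets rank 1.
C has value 92 → rank 1.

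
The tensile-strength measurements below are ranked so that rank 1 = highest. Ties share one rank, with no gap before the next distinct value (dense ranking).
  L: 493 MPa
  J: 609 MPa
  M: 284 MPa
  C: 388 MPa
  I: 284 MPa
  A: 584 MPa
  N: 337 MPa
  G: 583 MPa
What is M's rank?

7

Sorted (descending): 609, 584, 583, 493, 388, 337, 284, 284
The 2 values of 284 share dense rank 7.
Remaining distinct values take the next consecutive integers.
M has value 284 MPa → rank 7.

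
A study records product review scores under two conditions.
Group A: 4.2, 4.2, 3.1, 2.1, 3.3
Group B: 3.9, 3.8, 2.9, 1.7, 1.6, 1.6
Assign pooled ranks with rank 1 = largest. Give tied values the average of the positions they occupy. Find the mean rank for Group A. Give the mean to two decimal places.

4.40

Sorted (descending): 4.2, 4.2, 3.9, 3.8, 3.3, 3.1, 2.9, 2.1, 1.7, 1.6, 1.6
The 2 values of 4.2 occupy positions 1–2 → average rank (1+2)/2 = 1.5.
The 2 values of 1.6 occupy positions 10–11 → average rank (10+11)/2 = 10.5.
Group A values → pooled ranks: 4.2→1.5, 4.2→1.5, 3.1→6, 2.1→8, 3.3→5
Mean rank = (1.5 + 1.5 + 6 + 8 + 5) / 5 = 4.40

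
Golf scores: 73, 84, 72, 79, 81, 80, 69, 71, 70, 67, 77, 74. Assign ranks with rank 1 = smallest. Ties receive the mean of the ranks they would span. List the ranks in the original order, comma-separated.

6, 12, 5, 9, 11, 10, 2, 4, 3, 1, 8, 7

Sorted (ascending): 67, 69, 70, 71, 72, 73, 74, 77, 79, 80, 81, 84
No ties — each value takes its position as its rank.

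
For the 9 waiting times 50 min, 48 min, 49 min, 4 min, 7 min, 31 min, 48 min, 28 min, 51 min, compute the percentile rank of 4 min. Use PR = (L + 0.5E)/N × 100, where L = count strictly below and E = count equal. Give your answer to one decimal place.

5.6

N = 9.
Strictly below 4: 0. Equal to 4: 1.
PR = (0 + 0.5·1)/9 × 100 = 5.6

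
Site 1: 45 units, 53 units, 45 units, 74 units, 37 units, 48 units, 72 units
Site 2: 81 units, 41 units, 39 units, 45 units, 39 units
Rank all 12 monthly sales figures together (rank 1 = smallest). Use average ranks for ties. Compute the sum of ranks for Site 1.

51

Sorted (ascending): 37, 39, 39, 41, 45, 45, 45, 48, 53, 72, 74, 81
The 2 values of 39 occupy positions 2–3 → average rank (2+3)/2 = 2.5.
The 3 values of 45 occupy positions 5–7 → average rank 6.
Site 1 values → pooled ranks: 45→6, 53→9, 45→6, 74→11, 37→1, 48→8, 72→10
Rank sum = 6 + 9 + 6 + 11 + 1 + 8 + 10 = 51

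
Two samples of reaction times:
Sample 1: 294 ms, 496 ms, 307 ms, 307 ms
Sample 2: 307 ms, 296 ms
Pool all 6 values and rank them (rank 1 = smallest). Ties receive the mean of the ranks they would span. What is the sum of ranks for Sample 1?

15

Sorted (ascending): 294, 296, 307, 307, 307, 496
The 3 values of 307 occupy positions 3–5 → average rank 4.
Sample 1 values → pooled ranks: 294→1, 496→6, 307→4, 307→4
Rank sum = 1 + 6 + 4 + 4 = 15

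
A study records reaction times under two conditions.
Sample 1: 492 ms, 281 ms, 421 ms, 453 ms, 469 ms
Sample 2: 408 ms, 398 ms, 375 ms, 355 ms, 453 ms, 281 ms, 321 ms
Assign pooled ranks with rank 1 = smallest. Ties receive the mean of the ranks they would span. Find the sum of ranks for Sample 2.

36

Sorted (ascending): 281, 281, 321, 355, 375, 398, 408, 421, 453, 453, 469, 492
The 2 values of 281 occupy positions 1–2 → average rank (1+2)/2 = 1.5.
The 2 values of 453 occupy positions 9–10 → average rank (9+10)/2 = 9.5.
Sample 2 values → pooled ranks: 408→7, 398→6, 375→5, 355→4, 453→9.5, 281→1.5, 321→3
Rank sum = 7 + 6 + 5 + 4 + 9.5 + 1.5 + 3 = 36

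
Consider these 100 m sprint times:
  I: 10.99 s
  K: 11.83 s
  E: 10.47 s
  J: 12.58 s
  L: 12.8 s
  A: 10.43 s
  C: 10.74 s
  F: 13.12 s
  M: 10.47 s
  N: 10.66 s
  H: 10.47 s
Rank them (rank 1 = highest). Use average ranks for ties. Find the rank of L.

2

Sorted (descending): 13.12, 12.8, 12.58, 11.83, 10.99, 10.74, 10.66, 10.47, 10.47, 10.47, 10.43
The 3 values of 10.47 occupy positions 8–10 → average rank 9.
L has value 12.8 s → rank 2.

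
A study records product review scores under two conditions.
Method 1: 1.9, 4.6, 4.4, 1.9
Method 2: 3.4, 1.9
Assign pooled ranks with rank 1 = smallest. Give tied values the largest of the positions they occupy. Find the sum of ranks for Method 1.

Sorted (ascending): 1.9, 1.9, 1.9, 3.4, 4.4, 4.6
The 3 values of 1.9 occupy positions 1–3 → each gets rank 3.
Method 1 values → pooled ranks: 1.9→3, 4.6→6, 4.4→5, 1.9→3
Rank sum = 3 + 6 + 5 + 3 = 17

17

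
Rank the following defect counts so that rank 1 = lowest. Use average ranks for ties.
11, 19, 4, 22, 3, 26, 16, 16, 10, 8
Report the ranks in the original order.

Sorted (ascending): 3, 4, 8, 10, 11, 16, 16, 19, 22, 26
The 2 values of 16 occupy positions 6–7 → average rank (6+7)/2 = 6.5.

5, 8, 2, 9, 1, 10, 6.5, 6.5, 4, 3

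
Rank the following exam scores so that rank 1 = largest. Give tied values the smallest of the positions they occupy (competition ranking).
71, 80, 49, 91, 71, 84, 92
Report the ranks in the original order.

Sorted (descending): 92, 91, 84, 80, 71, 71, 49
The 2 values of 71 occupy positions 5–6 → each gets rank 5.

5, 4, 7, 2, 5, 3, 1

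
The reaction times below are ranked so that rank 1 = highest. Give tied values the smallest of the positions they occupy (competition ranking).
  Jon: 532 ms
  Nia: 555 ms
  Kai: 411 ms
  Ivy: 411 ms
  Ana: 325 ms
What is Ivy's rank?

3

Sorted (descending): 555, 532, 411, 411, 325
The 2 values of 411 occupy positions 3–4 → each gets rank 3.
Ivy has value 411 ms → rank 3.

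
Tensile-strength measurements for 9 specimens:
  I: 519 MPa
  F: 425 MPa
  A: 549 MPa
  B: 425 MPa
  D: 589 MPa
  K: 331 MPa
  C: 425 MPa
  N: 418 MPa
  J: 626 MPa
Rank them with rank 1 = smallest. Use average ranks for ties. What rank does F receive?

Sorted (ascending): 331, 418, 425, 425, 425, 519, 549, 589, 626
The 3 values of 425 occupy positions 3–5 → average rank 4.
F has value 425 MPa → rank 4.

4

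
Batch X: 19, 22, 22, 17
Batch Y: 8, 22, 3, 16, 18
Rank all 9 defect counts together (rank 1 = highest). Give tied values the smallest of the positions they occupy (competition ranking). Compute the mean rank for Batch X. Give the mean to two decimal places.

3.00

Sorted (descending): 22, 22, 22, 19, 18, 17, 16, 8, 3
The 3 values of 22 occupy positions 1–3 → each gets rank 1.
Batch X values → pooled ranks: 19→4, 22→1, 22→1, 17→6
Mean rank = (4 + 1 + 1 + 6) / 4 = 3.00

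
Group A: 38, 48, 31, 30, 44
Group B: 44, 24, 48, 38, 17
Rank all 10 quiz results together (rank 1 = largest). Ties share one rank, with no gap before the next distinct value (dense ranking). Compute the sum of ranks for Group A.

Sorted (descending): 48, 48, 44, 44, 38, 38, 31, 30, 24, 17
The 2 values of 48 share dense rank 1.
The 2 values of 44 share dense rank 2.
The 2 values of 38 share dense rank 3.
Remaining distinct values take the next consecutive integers.
Group A values → pooled ranks: 38→3, 48→1, 31→4, 30→5, 44→2
Rank sum = 3 + 1 + 4 + 5 + 2 = 15

15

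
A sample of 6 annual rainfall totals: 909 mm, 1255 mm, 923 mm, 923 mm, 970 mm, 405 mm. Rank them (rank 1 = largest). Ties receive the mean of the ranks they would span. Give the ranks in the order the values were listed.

Sorted (descending): 1255, 970, 923, 923, 909, 405
The 2 values of 923 occupy positions 3–4 → average rank (3+4)/2 = 3.5.

5, 1, 3.5, 3.5, 2, 6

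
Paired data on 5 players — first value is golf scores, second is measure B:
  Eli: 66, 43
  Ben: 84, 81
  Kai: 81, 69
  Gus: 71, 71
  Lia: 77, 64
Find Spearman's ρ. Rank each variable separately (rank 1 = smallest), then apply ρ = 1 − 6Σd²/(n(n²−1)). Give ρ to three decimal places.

0.700

Ranks of variable 1: 1, 5, 4, 2, 3
Ranks of variable 2: 1, 5, 3, 4, 2
d = r₁ − r₂: 0, 0, 1, -2, 1
d²: 0, 0, 1, 4, 1; Σd² = 6
ρ = 1 − 6·6/(5·24) = 1 − 36/120 = 0.700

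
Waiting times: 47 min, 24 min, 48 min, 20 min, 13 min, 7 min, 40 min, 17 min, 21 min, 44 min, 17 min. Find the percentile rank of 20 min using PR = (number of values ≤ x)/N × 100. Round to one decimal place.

45.5

N = 11.
Strictly below 20: 4. Equal to 20: 1.
PR = 5/11 × 100 = 45.5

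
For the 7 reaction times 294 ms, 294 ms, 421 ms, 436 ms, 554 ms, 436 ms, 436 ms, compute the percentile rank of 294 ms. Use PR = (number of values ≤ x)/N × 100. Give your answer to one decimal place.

N = 7.
Strictly below 294: 0. Equal to 294: 2.
PR = 2/7 × 100 = 28.6

28.6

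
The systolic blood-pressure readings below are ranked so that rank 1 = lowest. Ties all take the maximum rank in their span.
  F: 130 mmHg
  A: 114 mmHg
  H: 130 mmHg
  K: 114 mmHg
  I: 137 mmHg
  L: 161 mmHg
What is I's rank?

5

Sorted (ascending): 114, 114, 130, 130, 137, 161
The 2 values of 114 occupy positions 1–2 → each gets rank 2.
The 2 values of 130 occupy positions 3–4 → each gets rank 4.
I has value 137 mmHg → rank 5.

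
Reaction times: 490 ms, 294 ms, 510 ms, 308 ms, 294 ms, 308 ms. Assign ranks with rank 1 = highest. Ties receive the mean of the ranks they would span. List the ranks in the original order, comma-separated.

Sorted (descending): 510, 490, 308, 308, 294, 294
The 2 values of 308 occupy positions 3–4 → average rank (3+4)/2 = 3.5.
The 2 values of 294 occupy positions 5–6 → average rank (5+6)/2 = 5.5.

2, 5.5, 1, 3.5, 5.5, 3.5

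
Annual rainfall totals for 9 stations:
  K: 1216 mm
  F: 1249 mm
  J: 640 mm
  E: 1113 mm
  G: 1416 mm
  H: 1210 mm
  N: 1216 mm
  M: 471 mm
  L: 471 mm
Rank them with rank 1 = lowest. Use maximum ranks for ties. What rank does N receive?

7

Sorted (ascending): 471, 471, 640, 1113, 1210, 1216, 1216, 1249, 1416
The 2 values of 471 occupy positions 1–2 → each gets rank 2.
The 2 values of 1216 occupy positions 6–7 → each gets rank 7.
N has value 1216 mm → rank 7.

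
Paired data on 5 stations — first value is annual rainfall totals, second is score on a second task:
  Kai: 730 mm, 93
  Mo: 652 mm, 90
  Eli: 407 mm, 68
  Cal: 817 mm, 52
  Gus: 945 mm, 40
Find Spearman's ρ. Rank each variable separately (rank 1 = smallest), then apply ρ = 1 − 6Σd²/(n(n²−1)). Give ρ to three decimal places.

Ranks of variable 1: 3, 2, 1, 4, 5
Ranks of variable 2: 5, 4, 3, 2, 1
d = r₁ − r₂: -2, -2, -2, 2, 4
d²: 4, 4, 4, 4, 16; Σd² = 32
ρ = 1 − 6·32/(5·24) = 1 − 192/120 = -0.600

-0.600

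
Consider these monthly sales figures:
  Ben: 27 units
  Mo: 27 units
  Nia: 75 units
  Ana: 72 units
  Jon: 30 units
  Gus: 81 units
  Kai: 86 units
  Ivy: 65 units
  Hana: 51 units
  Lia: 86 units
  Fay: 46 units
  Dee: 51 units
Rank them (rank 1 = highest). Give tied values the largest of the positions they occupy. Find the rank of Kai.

Sorted (descending): 86, 86, 81, 75, 72, 65, 51, 51, 46, 30, 27, 27
The 2 values of 86 occupy positions 1–2 → each gets rank 2.
The 2 values of 51 occupy positions 7–8 → each gets rank 8.
The 2 values of 27 occupy positions 11–12 → each gets rank 12.
Kai has value 86 units → rank 2.

2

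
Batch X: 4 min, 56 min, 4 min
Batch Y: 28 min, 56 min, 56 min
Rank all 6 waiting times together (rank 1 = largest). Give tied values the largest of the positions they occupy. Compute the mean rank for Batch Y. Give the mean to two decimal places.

Sorted (descending): 56, 56, 56, 28, 4, 4
The 3 values of 56 occupy positions 1–3 → each gets rank 3.
The 2 values of 4 occupy positions 5–6 → each gets rank 6.
Batch Y values → pooled ranks: 28→4, 56→3, 56→3
Mean rank = (4 + 3 + 3) / 3 = 3.33

3.33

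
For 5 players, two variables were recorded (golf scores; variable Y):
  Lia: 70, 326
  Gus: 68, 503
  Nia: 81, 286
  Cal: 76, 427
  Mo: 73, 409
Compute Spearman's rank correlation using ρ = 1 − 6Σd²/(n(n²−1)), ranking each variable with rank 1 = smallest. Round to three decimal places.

-0.600

Ranks of variable 1: 2, 1, 5, 4, 3
Ranks of variable 2: 2, 5, 1, 4, 3
d = r₁ − r₂: 0, -4, 4, 0, 0
d²: 0, 16, 16, 0, 0; Σd² = 32
ρ = 1 − 6·32/(5·24) = 1 − 192/120 = -0.600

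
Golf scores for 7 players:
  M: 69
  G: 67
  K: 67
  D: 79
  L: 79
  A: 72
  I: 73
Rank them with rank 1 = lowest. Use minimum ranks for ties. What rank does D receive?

6

Sorted (ascending): 67, 67, 69, 72, 73, 79, 79
The 2 values of 67 occupy positions 1–2 → each gets rank 1.
The 2 values of 79 occupy positions 6–7 → each gets rank 6.
D has value 79 → rank 6.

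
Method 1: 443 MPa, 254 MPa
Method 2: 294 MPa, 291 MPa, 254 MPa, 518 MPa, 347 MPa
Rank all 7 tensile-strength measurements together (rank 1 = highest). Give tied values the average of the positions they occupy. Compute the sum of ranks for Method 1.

Sorted (descending): 518, 443, 347, 294, 291, 254, 254
The 2 values of 254 occupy positions 6–7 → average rank (6+7)/2 = 6.5.
Method 1 values → pooled ranks: 443→2, 254→6.5
Rank sum = 2 + 6.5 = 8.5

8.5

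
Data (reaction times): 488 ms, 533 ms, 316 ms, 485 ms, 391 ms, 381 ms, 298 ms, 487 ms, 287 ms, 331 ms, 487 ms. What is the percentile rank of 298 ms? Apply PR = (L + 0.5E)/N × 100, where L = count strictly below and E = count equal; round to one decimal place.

N = 11.
Strictly below 298: 1. Equal to 298: 1.
PR = (1 + 0.5·1)/11 × 100 = 13.6

13.6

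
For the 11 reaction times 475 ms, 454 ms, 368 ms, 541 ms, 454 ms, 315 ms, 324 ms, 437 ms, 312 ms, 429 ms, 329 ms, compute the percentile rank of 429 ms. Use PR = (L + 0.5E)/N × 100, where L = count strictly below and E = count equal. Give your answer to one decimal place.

N = 11.
Strictly below 429: 5. Equal to 429: 1.
PR = (5 + 0.5·1)/11 × 100 = 50.0

50.0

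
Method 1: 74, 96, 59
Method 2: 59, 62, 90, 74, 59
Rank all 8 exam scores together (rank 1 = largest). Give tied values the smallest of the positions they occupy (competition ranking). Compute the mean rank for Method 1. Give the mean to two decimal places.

Sorted (descending): 96, 90, 74, 74, 62, 59, 59, 59
The 2 values of 74 occupy positions 3–4 → each gets rank 3.
The 3 values of 59 occupy positions 6–8 → each gets rank 6.
Method 1 values → pooled ranks: 74→3, 96→1, 59→6
Mean rank = (3 + 1 + 6) / 3 = 3.33

3.33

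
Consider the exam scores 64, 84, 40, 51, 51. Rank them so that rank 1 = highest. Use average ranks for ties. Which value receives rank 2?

64

Sorted (descending): 84, 64, 51, 51, 40
The 2 values of 51 occupy positions 3–4 → average rank (3+4)/2 = 3.5.
Rank 2 → value 64.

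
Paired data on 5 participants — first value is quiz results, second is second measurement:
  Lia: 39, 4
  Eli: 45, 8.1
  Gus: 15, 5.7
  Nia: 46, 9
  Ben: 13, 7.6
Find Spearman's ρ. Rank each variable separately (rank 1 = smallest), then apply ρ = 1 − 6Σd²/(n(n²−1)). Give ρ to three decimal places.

Ranks of variable 1: 3, 4, 2, 5, 1
Ranks of variable 2: 1, 4, 2, 5, 3
d = r₁ − r₂: 2, 0, 0, 0, -2
d²: 4, 0, 0, 0, 4; Σd² = 8
ρ = 1 − 6·8/(5·24) = 1 − 48/120 = 0.600

0.600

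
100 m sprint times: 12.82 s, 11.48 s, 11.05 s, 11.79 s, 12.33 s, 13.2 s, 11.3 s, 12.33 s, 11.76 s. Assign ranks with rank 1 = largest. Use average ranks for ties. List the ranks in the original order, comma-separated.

2, 7, 9, 5, 3.5, 1, 8, 3.5, 6

Sorted (descending): 13.2, 12.82, 12.33, 12.33, 11.79, 11.76, 11.48, 11.3, 11.05
The 2 values of 12.33 occupy positions 3–4 → average rank (3+4)/2 = 3.5.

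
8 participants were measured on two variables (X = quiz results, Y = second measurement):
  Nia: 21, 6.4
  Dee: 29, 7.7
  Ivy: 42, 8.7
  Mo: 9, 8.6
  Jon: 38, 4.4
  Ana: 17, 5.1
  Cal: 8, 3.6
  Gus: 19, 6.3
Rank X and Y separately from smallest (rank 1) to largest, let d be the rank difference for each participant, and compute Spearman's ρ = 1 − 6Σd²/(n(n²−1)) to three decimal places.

Ranks of variable 1: 5, 6, 8, 2, 7, 3, 1, 4
Ranks of variable 2: 5, 6, 8, 7, 2, 3, 1, 4
d = r₁ − r₂: 0, 0, 0, -5, 5, 0, 0, 0
d²: 0, 0, 0, 25, 25, 0, 0, 0; Σd² = 50
ρ = 1 − 6·50/(8·63) = 1 − 300/504 = 0.405

0.405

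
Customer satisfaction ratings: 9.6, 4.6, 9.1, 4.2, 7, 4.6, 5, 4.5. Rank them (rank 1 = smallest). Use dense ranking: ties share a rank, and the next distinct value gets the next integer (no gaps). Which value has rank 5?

Sorted (ascending): 4.2, 4.5, 4.6, 4.6, 5, 7, 9.1, 9.6
The 2 values of 4.6 share dense rank 3.
Remaining distinct values take the next consecutive integers.
Rank 5 → value 7.

7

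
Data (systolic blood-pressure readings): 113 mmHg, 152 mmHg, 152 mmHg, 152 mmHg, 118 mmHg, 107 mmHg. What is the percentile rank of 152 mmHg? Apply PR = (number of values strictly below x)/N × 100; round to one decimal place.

N = 6.
Strictly below 152: 3. Equal to 152: 3.
PR = 3/6 × 100 = 50.0

50.0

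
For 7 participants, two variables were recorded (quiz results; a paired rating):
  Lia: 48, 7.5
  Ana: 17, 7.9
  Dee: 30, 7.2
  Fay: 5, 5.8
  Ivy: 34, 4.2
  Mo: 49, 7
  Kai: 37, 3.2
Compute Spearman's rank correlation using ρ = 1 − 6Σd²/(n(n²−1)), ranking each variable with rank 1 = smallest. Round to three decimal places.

-0.107

Ranks of variable 1: 6, 2, 3, 1, 4, 7, 5
Ranks of variable 2: 6, 7, 5, 3, 2, 4, 1
d = r₁ − r₂: 0, -5, -2, -2, 2, 3, 4
d²: 0, 25, 4, 4, 4, 9, 16; Σd² = 62
ρ = 1 − 6·62/(7·48) = 1 − 372/336 = -0.107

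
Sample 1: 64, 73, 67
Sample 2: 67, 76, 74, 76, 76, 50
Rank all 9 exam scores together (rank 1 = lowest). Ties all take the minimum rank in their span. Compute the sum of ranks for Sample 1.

Sorted (ascending): 50, 64, 67, 67, 73, 74, 76, 76, 76
The 2 values of 67 occupy positions 3–4 → each gets rank 3.
The 3 values of 76 occupy positions 7–9 → each gets rank 7.
Sample 1 values → pooled ranks: 64→2, 73→5, 67→3
Rank sum = 2 + 5 + 3 = 10

10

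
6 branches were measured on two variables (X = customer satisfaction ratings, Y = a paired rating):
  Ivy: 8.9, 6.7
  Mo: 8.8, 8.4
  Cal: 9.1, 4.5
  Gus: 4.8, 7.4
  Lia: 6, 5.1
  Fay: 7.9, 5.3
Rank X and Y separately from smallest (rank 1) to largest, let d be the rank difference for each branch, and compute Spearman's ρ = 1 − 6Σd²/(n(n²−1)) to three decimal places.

-0.314

Ranks of variable 1: 5, 4, 6, 1, 2, 3
Ranks of variable 2: 4, 6, 1, 5, 2, 3
d = r₁ − r₂: 1, -2, 5, -4, 0, 0
d²: 1, 4, 25, 16, 0, 0; Σd² = 46
ρ = 1 − 6·46/(6·35) = 1 − 276/210 = -0.314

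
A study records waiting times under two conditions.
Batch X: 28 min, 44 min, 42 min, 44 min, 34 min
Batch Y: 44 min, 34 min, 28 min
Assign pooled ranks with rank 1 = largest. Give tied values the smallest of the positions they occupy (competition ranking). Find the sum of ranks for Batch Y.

13

Sorted (descending): 44, 44, 44, 42, 34, 34, 28, 28
The 3 values of 44 occupy positions 1–3 → each gets rank 1.
The 2 values of 34 occupy positions 5–6 → each gets rank 5.
The 2 values of 28 occupy positions 7–8 → each gets rank 7.
Batch Y values → pooled ranks: 44→1, 34→5, 28→7
Rank sum = 1 + 5 + 7 = 13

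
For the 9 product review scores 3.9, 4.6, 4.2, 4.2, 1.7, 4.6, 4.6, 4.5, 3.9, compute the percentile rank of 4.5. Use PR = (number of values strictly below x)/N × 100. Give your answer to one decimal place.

55.6

N = 9.
Strictly below 4.5: 5. Equal to 4.5: 1.
PR = 5/9 × 100 = 55.6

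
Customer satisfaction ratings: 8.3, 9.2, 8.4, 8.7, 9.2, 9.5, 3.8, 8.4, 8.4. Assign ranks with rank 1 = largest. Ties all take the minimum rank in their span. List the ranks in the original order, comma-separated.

Sorted (descending): 9.5, 9.2, 9.2, 8.7, 8.4, 8.4, 8.4, 8.3, 3.8
The 2 values of 9.2 occupy positions 2–3 → each gets rank 2.
The 3 values of 8.4 occupy positions 5–7 → each gets rank 5.

8, 2, 5, 4, 2, 1, 9, 5, 5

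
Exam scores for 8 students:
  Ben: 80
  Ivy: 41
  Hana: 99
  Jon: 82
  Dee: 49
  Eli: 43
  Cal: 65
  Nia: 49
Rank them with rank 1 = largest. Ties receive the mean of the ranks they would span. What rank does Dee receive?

5.5

Sorted (descending): 99, 82, 80, 65, 49, 49, 43, 41
The 2 values of 49 occupy positions 5–6 → average rank (5+6)/2 = 5.5.
Dee has value 49 → rank 5.5.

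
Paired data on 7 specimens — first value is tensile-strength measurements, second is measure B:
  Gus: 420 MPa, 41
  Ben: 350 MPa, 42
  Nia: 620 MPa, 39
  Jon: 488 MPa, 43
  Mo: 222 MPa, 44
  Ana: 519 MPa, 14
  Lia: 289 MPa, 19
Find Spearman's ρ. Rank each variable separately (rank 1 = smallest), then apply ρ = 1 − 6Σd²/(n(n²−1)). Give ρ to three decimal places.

-0.464

Ranks of variable 1: 4, 3, 7, 5, 1, 6, 2
Ranks of variable 2: 4, 5, 3, 6, 7, 1, 2
d = r₁ − r₂: 0, -2, 4, -1, -6, 5, 0
d²: 0, 4, 16, 1, 36, 25, 0; Σd² = 82
ρ = 1 − 6·82/(7·48) = 1 − 492/336 = -0.464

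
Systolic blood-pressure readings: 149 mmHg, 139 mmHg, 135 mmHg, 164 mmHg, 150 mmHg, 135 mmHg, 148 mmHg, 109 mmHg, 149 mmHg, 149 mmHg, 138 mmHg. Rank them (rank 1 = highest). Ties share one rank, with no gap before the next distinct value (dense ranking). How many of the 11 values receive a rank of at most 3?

5

Sorted (descending): 164, 150, 149, 149, 149, 148, 139, 138, 135, 135, 109
The 3 values of 149 share dense rank 3.
The 2 values of 135 share dense rank 7.
Remaining distinct values take the next consecutive integers.
Ranks ≤ 3: {1, 2, 3, 3, 3} → 5 values.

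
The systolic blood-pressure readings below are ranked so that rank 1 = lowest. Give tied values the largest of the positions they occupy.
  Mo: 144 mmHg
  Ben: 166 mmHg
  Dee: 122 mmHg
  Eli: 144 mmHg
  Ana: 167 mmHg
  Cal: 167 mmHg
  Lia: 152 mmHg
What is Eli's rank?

3

Sorted (ascending): 122, 144, 144, 152, 166, 167, 167
The 2 values of 144 occupy positions 2–3 → each gets rank 3.
The 2 values of 167 occupy positions 6–7 → each gets rank 7.
Eli has value 144 mmHg → rank 3.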